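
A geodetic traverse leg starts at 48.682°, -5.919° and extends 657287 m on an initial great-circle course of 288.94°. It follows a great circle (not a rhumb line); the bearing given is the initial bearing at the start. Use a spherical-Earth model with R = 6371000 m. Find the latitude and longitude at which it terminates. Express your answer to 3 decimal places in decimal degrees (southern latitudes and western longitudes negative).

latitude 50.276°, longitude -14.686°

Central angle δ = d/R = 0.103169 rad.
With φ₁ = 48.682° = 0.849661 rad and θ = 288.94° = 5.042954 rad:
sin φ₂ = sin φ₁ cos δ + cos φ₁ sin δ cos θ = (0.751057)(0.994683) + (0.660238)(0.102986)(0.324578) = 0.769133
φ₂ = asin(0.769133) = 0.877483 rad = 50.276°.
Then Δλ = atan2(-0.064314, 0.417020) = -0.153016 rad, from sin θ sin δ cos φ₁ over cos δ − sin φ₁ sin φ₂.
Hence λ₂ = -5.919° + -8.767° = -14.686°.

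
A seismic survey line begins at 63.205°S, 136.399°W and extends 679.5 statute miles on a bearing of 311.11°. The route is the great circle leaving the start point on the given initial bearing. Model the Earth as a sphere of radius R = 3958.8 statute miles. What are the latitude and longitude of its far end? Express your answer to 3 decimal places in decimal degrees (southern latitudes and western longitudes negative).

latitude -55.984°, longitude -149.698°

Angular distance δ = d/R = 679.5 / 3958.8 = 0.171643 rad.
With φ₁ = -63.205° = -1.103135 rad and θ = 311.11° = 5.429894 rad:
Applying the spherical law of cosines for sides, sin φ₂ = sin φ₁ cos δ + cos φ₁ sin δ cos θ = -0.828882, so φ₂ = -55.984°.
Then Δλ = atan2(-0.058013, 0.245424) = -0.232119 rad, from sin θ sin δ cos φ₁ over cos δ − sin φ₁ sin φ₂.
λ₂ = -136.399° + -13.299° = -149.698°.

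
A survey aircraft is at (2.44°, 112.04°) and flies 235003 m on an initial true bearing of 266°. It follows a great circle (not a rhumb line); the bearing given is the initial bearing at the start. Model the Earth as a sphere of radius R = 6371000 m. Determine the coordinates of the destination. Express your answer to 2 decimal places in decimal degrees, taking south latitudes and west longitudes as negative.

The arc subtends δ = 235003/6371000 = 0.036886 rad at the centre.
Converting: φ₁ = 0.042586 rad, θ = 4.642576 rad.
Destination latitude: φ₂ = arcsin( sin φ₁ cos δ + cos φ₁ sin δ cos θ ) = arcsin(0.039974) = 2.29°.
For the longitude increment, Δλ = atan2( sin θ sin δ cos φ₁, cos δ − sin φ₁ sin φ₂ ) = atan2(-0.036755, 0.997618) = -2.11°.
λ₂ = 112.04° + -2.11° = 109.93°.

latitude 2.29°, longitude 109.93°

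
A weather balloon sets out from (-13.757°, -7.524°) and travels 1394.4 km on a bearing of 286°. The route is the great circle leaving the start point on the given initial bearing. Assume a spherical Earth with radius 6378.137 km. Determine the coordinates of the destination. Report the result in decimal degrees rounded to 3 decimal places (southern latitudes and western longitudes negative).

latitude -10.025°, longitude -19.747°

Central angle δ = d/R = 0.218622 rad.
With φ₁ = -13.757° = -0.240105 rad and θ = 286° = 4.991642 rad:
Destination latitude: φ₂ = arcsin( sin φ₁ cos δ + cos φ₁ sin δ cos θ ) = arcsin(-0.174078) = -10.025°.
For the longitude increment, Δλ = atan2( sin θ sin δ cos φ₁, cos δ − sin φ₁ sin φ₂ ) = atan2(-0.202502, 0.934801) = -12.223°.
λ₂ = -7.524° + -12.223° = -19.747°.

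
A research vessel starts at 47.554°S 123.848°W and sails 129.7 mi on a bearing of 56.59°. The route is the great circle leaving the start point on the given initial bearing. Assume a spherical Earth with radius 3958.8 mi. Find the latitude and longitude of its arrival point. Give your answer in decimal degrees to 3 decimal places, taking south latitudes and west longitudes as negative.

The arc subtends δ = 129.7/3958.8 = 0.032762 rad at the centre.
With φ₁ = -47.554° = -0.829974 rad and θ = 56.59° = 0.987682 rad:
sin φ₂ = sin φ₁ cos δ + cos φ₁ sin δ cos θ = (-0.737914)(0.999463) + (0.674895)(0.032757)(0.550626) = -0.725345
φ₂ = asin(-0.725345) = -0.811535 rad = -46.498°.
Then Δλ = atan2(0.018454, 0.464221) = 0.039732 rad, from sin θ sin δ cos φ₁ over cos δ − sin φ₁ sin φ₂.
λ₂ = -123.848° + 2.276° = -121.572°.

latitude -46.498°, longitude -121.572°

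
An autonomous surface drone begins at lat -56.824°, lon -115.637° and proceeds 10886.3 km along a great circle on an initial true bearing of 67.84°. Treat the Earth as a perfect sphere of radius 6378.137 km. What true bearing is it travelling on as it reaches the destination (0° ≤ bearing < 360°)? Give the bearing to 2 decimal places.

The arc subtends δ = 10886.3/6378.137 = 1.706815 rad at the centre.
Start latitude φ₁ = -0.991766 rad; initial bearing θ = 1.184031 rad.
Applying the spherical law of cosines for sides, sin φ₂ = sin φ₁ cos δ + cos φ₁ sin δ cos θ = 0.317995, so φ₂ = 18.542°.
Then Δλ = atan2(0.502111, 0.130560) = 1.316407 rad, from sin θ sin δ cos φ₁ over cos δ − sin φ₁ sin φ₂.
Hence λ₂ = -115.637° + 75.425° = -40.212°.
The forward bearing on arrival equals the back-azimuth from the destination plus 180°.
Back-azimuth from P₂ (18.54°, -40.21°) to P₁ (-56.82°, -115.64°), with Δλ' = λ₁ − λ₂ = -75.42°: atan2( sin Δλ' cos φ₁ , cos φ₂ sin φ₁ − sin φ₂ cos φ₁ cos Δλ' ) = 212.31°.
Final bearing = (212.31° + 180°) mod 360° = 32.31°.

final bearing 32.31°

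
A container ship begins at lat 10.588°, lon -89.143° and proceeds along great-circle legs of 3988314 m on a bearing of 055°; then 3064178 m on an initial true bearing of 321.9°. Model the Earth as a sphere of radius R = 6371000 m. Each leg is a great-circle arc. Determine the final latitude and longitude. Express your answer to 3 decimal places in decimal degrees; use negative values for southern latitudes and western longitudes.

latitude 48.108°, longitude -81.302°

Apply the spherical direct solution leg by leg, carrying full precision between legs.
Leg 1: from (10.588°, -89.143°), δ = 3988314/6371000 = 0.626011 rad, θ = 55° → φ = 28.636°, λ = -55.992°.
Leg 2: from (28.636°, -55.992°), δ = 3064178/6371000 = 0.480957 rad, θ = 321.9° → φ = 48.108°, λ = -81.302°.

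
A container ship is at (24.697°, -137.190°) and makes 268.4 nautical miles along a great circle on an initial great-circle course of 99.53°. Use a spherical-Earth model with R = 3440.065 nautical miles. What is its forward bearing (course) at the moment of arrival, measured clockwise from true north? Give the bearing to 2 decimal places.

final bearing 101.51°

δ = 268.4/3440.065 = 0.078022 rad (4.4703°).
Start latitude φ₁ = 0.431044 rad; initial bearing θ = 1.737126 rad.
Applying the spherical law of cosines for sides, sin φ₂ = sin φ₁ cos δ + cos φ₁ sin δ cos θ = 0.404824, so φ₂ = 23.880°.
Δλ = atan2( sin θ sin δ cos φ₁ , cos δ − sin φ₁ sin φ₂ ) = atan2(0.069836, 0.827814) = 0.084163 rad = 4.822°.
λ₂ = -137.190° + 4.822° = -132.368°.
The forward bearing on arrival equals the back-azimuth from the destination plus 180°.
Back-azimuth from P₂ (23.88°, -132.37°) to P₁ (24.70°, -137.19°), with Δλ' = λ₁ − λ₂ = -4.82°: atan2( sin Δλ' cos φ₁ , cos φ₂ sin φ₁ − sin φ₂ cos φ₁ cos Δλ' ) = 281.51°.
Final bearing = (281.51° + 180°) mod 360° = 101.51°.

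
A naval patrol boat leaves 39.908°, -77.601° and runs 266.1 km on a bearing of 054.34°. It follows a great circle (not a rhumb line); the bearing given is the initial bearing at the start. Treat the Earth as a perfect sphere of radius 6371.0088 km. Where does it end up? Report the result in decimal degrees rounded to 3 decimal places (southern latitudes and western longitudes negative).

The arc subtends δ = 266.1/6371.0088 = 0.041767 rad at the centre.
With φ₁ = 39.908° = 0.696526 rad and θ = 54.34° = 0.948412 rad:
Destination latitude: φ₂ = arcsin( sin φ₁ cos δ + cos φ₁ sin δ cos θ ) = arcsin(0.659670) = 41.275°.
Then Δλ = atan2(0.026024, 0.575912) = 0.045156 rad, from sin θ sin δ cos φ₁ over cos δ − sin φ₁ sin φ₂.
λ₂ = -77.601° + 2.587° = -75.014°.

latitude 41.275°, longitude -75.014°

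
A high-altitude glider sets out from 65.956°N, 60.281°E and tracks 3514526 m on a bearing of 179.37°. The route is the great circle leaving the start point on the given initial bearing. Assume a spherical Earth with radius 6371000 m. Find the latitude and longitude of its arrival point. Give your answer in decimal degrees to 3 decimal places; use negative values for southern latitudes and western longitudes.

latitude 34.350°, longitude 60.681°

Angular distance δ = d/R = 3514526 / 6371000 = 0.551644 rad.
Converting: φ₁ = 1.151149 rad, θ = 3.130597 rad.
sin φ₂ = sin φ₁ cos δ + cos φ₁ sin δ cos θ = (0.913233)(0.851664) + (0.407438)(0.524088)(-0.999940) = 0.564247
φ₂ = asin(0.564247) = 0.599521 rad = 34.350°.
Then Δλ = atan2(0.002348, 0.336375) = 0.006980 rad, from sin θ sin δ cos φ₁ over cos δ − sin φ₁ sin φ₂.
λ₂ = λ₁ + Δλ = 60.681°.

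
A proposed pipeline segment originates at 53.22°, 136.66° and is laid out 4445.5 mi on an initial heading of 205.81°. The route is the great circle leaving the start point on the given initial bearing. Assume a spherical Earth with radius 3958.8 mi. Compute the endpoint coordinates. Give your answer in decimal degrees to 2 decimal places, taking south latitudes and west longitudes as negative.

Central angle δ = d/R = 1.122941 rad.
With φ₁ = 53.22° = 0.928864 rad and θ = 205.81° = 3.592062 rad:
Destination latitude: φ₂ = arcsin( sin φ₁ cos δ + cos φ₁ sin δ cos θ ) = arcsin(-0.139023) = -7.99°.
Δλ = atan2( sin θ sin δ cos φ₁ , cos δ − sin φ₁ sin φ₂ ) = atan2(-0.234977, 0.544382) = -0.407481 rad = -23.35°.
λ₂ = λ₁ + Δλ = 113.31°.

latitude -7.99°, longitude 113.31°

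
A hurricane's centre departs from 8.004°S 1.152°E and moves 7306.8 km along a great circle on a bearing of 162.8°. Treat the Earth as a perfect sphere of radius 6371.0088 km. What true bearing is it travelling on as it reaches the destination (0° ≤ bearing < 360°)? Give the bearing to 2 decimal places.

The arc subtends δ = 7306.8/6371.0088 = 1.146883 rad at the centre.
With φ₁ = -8.004° = -0.139696 rad and θ = 162.8° = 2.841396 rad:
Destination latitude: φ₂ = arcsin( sin φ₁ cos δ + cos φ₁ sin δ cos θ ) = arcsin(-0.919515) = -66.855°.
For the longitude increment, Δλ = atan2( sin θ sin δ cos φ₁, cos δ − sin φ₁ sin φ₂ ) = atan2(0.266908, 0.283295) = 43.294°.
λ₂ = λ₁ + Δλ = 44.446°.
The forward bearing on arrival equals the back-azimuth from the destination plus 180°.
Back-azimuth from P₂ (-66.86°, 44.45°) to P₁ (-8.00°, 1.15°), with Δλ' = λ₁ − λ₂ = -43.29°: atan2( sin Δλ' cos φ₁ , cos φ₂ sin φ₁ − sin φ₂ cos φ₁ cos Δλ' ) = 311.84°.
Final bearing = (311.84° + 180°) mod 360° = 131.84°.

final bearing 131.84°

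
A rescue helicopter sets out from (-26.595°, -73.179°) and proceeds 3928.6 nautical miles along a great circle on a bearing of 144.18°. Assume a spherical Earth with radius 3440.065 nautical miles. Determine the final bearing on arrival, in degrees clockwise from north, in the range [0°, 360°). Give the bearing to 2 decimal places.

δ = 3928.6/3440.065 = 1.142013 rad (65.4325°).
With φ₁ = -26.595° = -0.464170 rad and θ = 144.18° = 2.516416 rad:
Destination latitude: φ₂ = arcsin( sin φ₁ cos δ + cos φ₁ sin δ cos θ ) = arcsin(-0.845557) = -57.732°.
Then Δλ = atan2(0.475944, 0.037225) = 1.492743 rad, from sin θ sin δ cos φ₁ over cos δ − sin φ₁ sin φ₂.
Hence λ₂ = -73.179° + 85.528° = 12.349°.
The forward bearing on arrival equals the back-azimuth from the destination plus 180°.
Back-azimuth from P₂ (-57.73°, 12.35°) to P₁ (-26.59°, -73.18°), with Δλ' = λ₁ − λ₂ = -85.53°: atan2( sin Δλ' cos φ₁ , cos φ₂ sin φ₁ − sin φ₂ cos φ₁ cos Δλ' ) = 258.58°.
Final bearing = (258.58° + 180°) mod 360° = 78.58°.

final bearing 78.58°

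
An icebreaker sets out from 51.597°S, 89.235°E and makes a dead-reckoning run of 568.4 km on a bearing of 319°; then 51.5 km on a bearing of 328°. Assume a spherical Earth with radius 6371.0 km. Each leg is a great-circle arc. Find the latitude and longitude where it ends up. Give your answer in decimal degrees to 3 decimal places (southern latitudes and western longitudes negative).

latitude -47.234°, longitude 83.898°

Apply the spherical direct solution leg by leg, carrying full precision between legs.
Leg 1: from (-51.597°, 89.235°), δ = 568.4/6371 = 0.089217 rad, θ = 319° → φ = -47.627°, λ = 84.259°.
Leg 2: from (-47.627°, 84.259°), δ = 51.5/6371 = 0.008084 rad, θ = 328° → φ = -47.234°, λ = 83.898°.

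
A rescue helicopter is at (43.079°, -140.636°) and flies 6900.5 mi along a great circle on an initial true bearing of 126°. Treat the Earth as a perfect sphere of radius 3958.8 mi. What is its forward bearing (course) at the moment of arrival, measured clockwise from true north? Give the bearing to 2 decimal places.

final bearing 135.40°

Central angle δ = d/R = 1.743079 rad.
Start latitude φ₁ = 0.751870 rad; initial bearing θ = 2.199115 rad.
Applying the spherical law of cosines for sides, sin φ₂ = sin φ₁ cos δ + cos φ₁ sin δ cos θ = -0.540059, so φ₂ = -32.688°.
Δλ = atan2( sin θ sin δ cos φ₁ , cos δ − sin φ₁ sin φ₂ ) = atan2(0.582168, 0.197432) = 1.243836 rad = 71.267°.
λ₂ = λ₁ + Δλ = -69.369°.
The forward bearing on arrival equals the back-azimuth from the destination plus 180°.
Back-azimuth from P₂ (-32.69°, -69.37°) to P₁ (43.08°, -140.64°), with Δλ' = λ₁ − λ₂ = -71.27°: atan2( sin Δλ' cos φ₁ , cos φ₂ sin φ₁ − sin φ₂ cos φ₁ cos Δλ' ) = 315.40°.
Final bearing = (315.40° + 180°) mod 360° = 135.40°.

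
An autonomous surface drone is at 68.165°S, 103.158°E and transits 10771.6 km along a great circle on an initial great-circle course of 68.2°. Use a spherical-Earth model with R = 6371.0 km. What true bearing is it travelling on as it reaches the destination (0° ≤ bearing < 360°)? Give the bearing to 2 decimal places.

final bearing 20.88°

Angular distance δ = d/R = 10771.6 / 6371 = 1.690724 rad.
Converting: φ₁ = -1.189704 rad, θ = 1.190315 rad.
sin φ₂ = sin φ₁ cos δ + cos φ₁ sin δ cos θ = (-0.928259)(-0.119640) + (0.371935)(0.992817)(0.371368) = 0.248189
φ₂ = asin(0.248189) = 0.250811 rad = 14.370°.
Δλ = atan2( sin θ sin δ cos φ₁ , cos δ − sin φ₁ sin φ₂ ) = atan2(0.342856, 0.110744) = 1.258370 rad = 72.099°.
λ₂ = 103.158° + 72.099° = 175.257°.
The forward bearing on arrival equals the back-azimuth from the destination plus 180°.
Back-azimuth from P₂ (14.37°, 175.26°) to P₁ (-68.17°, 103.16°), with Δλ' = λ₁ − λ₂ = -72.10°: atan2( sin Δλ' cos φ₁ , cos φ₂ sin φ₁ − sin φ₂ cos φ₁ cos Δλ' ) = 200.88°.
Final bearing = (200.88° + 180°) mod 360° = 20.88°.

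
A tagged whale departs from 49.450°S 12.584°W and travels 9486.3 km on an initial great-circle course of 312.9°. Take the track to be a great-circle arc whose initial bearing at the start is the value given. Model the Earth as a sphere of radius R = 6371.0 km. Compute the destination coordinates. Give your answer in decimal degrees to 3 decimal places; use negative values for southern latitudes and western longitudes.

The arc subtends δ = 9486.3/6371 = 1.488981 rad at the centre.
Start latitude φ₁ = -0.863065 rad; initial bearing θ = 5.461135 rad.
sin φ₂ = sin φ₁ cos δ + cos φ₁ sin δ cos θ = (-0.759839)(0.081724) + (0.650111)(0.996655)(0.680721) = 0.378967
φ₂ = asin(0.378967) = 0.388680 rad = 22.270°.
For the longitude increment, Δλ = atan2( sin θ sin δ cos φ₁, cos δ − sin φ₁ sin φ₂ ) = atan2(-0.474641, 0.369678) = -52.087°.
Hence λ₂ = -12.584° + -52.087° = -64.671°.

latitude 22.270°, longitude -64.671°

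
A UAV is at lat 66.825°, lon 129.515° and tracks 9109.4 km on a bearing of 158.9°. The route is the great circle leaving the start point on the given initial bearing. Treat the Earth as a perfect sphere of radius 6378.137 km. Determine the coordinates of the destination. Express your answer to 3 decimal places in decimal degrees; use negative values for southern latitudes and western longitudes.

Angular distance δ = d/R = 9109.4 / 6378.137 = 1.428223 rad.
Converting: φ₁ = 1.166316 rad, θ = 2.773328 rad.
sin φ₂ = sin φ₁ cos δ + cos φ₁ sin δ cos θ = (0.919307)(0.142091) + (0.393541)(0.989854)(-0.932954) = -0.232805
φ₂ = asin(-0.232805) = -0.234961 rad = -13.462°.
Then Δλ = atan2(0.140236, 0.356110) = 0.375150 rad, from sin θ sin δ cos φ₁ over cos δ − sin φ₁ sin φ₂.
Hence λ₂ = 129.515° + 21.494° = 151.009°.

latitude -13.462°, longitude 151.009°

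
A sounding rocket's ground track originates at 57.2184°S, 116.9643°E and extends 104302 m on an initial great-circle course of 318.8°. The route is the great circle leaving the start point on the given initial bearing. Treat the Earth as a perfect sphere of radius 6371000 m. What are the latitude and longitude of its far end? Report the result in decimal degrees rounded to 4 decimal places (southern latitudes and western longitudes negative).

latitude -56.5076°, longitude 115.8446°

δ = 104302/6371000 = 0.016371 rad (0.9380°).
With φ₁ = -57.2184° = -0.998649 rad and θ = 318.8° = 5.564110 rad:
Applying the spherical law of cosines for sides, sin φ₂ = sin φ₁ cos δ + cos φ₁ sin δ cos θ = -0.833959, so φ₂ = -56.5076°.
For the longitude increment, Δλ = atan2( sin θ sin δ cos φ₁, cos δ − sin φ₁ sin φ₂ ) = atan2(-0.005838, 0.298723) = -1.1197°.
Hence λ₂ = 116.9643° + -1.1197° = 115.8446°.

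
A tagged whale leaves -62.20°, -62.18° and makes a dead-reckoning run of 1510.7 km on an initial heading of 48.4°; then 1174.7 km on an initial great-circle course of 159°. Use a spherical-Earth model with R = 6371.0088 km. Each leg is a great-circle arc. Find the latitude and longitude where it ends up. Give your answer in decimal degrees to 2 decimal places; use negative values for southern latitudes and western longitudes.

Apply the spherical direct solution leg by leg, carrying full precision between legs.
Leg 1: from (-62.20°, -62.18°), δ = 1510.7/6371.0088 = 0.237121 rad, θ = 48.4° → φ = -51.91°, λ = -45.63°.
Leg 2: from (-51.91°, -45.63°), δ = 1174.7/6371.0088 = 0.184382 rad, θ = 159° → φ = -61.56°, λ = -37.70°.

latitude -61.56°, longitude -37.70°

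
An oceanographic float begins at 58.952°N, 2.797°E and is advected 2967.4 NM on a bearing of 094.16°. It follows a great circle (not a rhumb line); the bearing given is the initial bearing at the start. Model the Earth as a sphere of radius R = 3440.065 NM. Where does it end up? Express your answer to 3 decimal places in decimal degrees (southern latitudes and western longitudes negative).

latitude 31.928°, longitude 65.995°

Angular distance δ = d/R = 2967.4 / 3440.065 = 0.862600 rad.
Converting: φ₁ = 1.028907 rad, θ = 1.643402 rad.
Destination latitude: φ₂ = arcsin( sin φ₁ cos δ + cos φ₁ sin δ cos θ ) = arcsin(0.528859) = 31.928°.
Δλ = atan2( sin θ sin δ cos φ₁ , cos δ − sin φ₁ sin φ₂ ) = atan2(0.390703, 0.197372) = 1.103019 rad = 63.198°.
λ₂ = λ₁ + Δλ = 65.995°.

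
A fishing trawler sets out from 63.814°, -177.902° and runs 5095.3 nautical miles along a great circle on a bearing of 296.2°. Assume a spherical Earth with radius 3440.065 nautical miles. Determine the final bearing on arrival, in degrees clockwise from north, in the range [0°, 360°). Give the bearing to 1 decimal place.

δ = 5095.3/3440.065 = 1.481164 rad (84.8644°).
With φ₁ = 63.814° = 1.113764 rad and θ = 296.2° = 5.169665 rad:
Destination latitude: φ₂ = arcsin( sin φ₁ cos δ + cos φ₁ sin δ cos θ ) = arcsin(0.274374) = 15.925°.
For the longitude increment, Δλ = atan2( sin θ sin δ cos φ₁, cos δ − sin φ₁ sin φ₂ ) = atan2(-0.394359, -0.156701) = -111.671°.
λ₂ = -177.902° + -111.671° = -289.573°, normalized to (−180°, 180°] → 70.427°.
The forward bearing on arrival equals the back-azimuth from the destination plus 180°.
Back-azimuth from P₂ (15.9°, 70.4°) to P₁ (63.8°, -177.9°), with Δλ' = λ₁ − λ₂ = -248.3°: atan2( sin Δλ' cos φ₁ , cos φ₂ sin φ₁ − sin φ₂ cos φ₁ cos Δλ' ) = 24.3°.
Final bearing = (24.3° + 180°) mod 360° = 204.3°.

final bearing 204.3°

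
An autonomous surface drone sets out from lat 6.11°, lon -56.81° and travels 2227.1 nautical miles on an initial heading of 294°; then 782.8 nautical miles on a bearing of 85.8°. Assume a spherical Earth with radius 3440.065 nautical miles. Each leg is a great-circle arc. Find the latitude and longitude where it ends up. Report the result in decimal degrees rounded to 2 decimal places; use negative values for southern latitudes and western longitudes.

latitude 19.63°, longitude -78.68°

Apply the spherical direct solution leg by leg, carrying full precision between legs.
Leg 1: from (6.11°, -56.81°), δ = 2227.1/3440.065 = 0.647401 rad, θ = 294° → φ = 19.20°, λ = -92.50°.
Leg 2: from (19.20°, -92.50°), δ = 782.8/3440.065 = 0.227554 rad, θ = 85.8° → φ = 19.63°, λ = -78.68°.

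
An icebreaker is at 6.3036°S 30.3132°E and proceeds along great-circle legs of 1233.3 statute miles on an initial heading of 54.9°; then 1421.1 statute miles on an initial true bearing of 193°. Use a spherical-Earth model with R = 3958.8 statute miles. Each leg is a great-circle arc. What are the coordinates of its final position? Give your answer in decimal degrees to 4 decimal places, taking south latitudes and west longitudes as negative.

Apply the spherical direct solution leg by leg, carrying full precision between legs.
Leg 1: from (-6.3036°, 30.3132°), δ = 1233.3/3958.8 = 0.311534 rad, θ = 54.9° → φ = 4.0526°, λ = 44.8740°.
Leg 2: from (4.0526°, 44.8740°), δ = 1421.1/3958.8 = 0.358972 rad, θ = 193° → φ = -15.9790°, λ = 40.1587°.

latitude -15.9790°, longitude 40.1587°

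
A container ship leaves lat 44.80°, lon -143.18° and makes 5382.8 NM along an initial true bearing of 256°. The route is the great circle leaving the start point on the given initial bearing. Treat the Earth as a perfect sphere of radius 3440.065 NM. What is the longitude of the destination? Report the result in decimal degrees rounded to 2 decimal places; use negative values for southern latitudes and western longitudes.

longitude 137.03°

The arc subtends δ = 5382.8/3440.065 = 1.564738 rad at the centre.
With φ₁ = 44.80° = 0.781908 rad and θ = 256° = 4.468043 rad:
Applying the spherical law of cosines for sides, sin φ₂ = sin φ₁ cos δ + cos φ₁ sin δ cos θ = -0.167389, so φ₂ = -9.64°.
Then Δλ = atan2(-0.688481, 0.124006) = -1.392591 rad, from sin θ sin δ cos φ₁ over cos δ − sin φ₁ sin φ₂.
λ₂ = -143.18° + -79.79° = -222.97°, normalized to (−180°, 180°] → 137.03°.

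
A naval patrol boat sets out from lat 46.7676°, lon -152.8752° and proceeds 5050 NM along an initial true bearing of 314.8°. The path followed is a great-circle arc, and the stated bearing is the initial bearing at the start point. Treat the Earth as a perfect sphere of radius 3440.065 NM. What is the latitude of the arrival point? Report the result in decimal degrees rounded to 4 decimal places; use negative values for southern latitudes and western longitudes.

latitude 33.7014°

Central angle δ = d/R = 1.467996 rad.
Start latitude φ₁ = 0.816249 rad; initial bearing θ = 5.494296 rad.
Applying the spherical law of cosines for sides, sin φ₂ = sin φ₁ cos δ + cos φ₁ sin δ cos θ = 0.554865, so φ₂ = 33.7014°.
Δλ = atan2( sin θ sin δ cos φ₁ , cos δ − sin φ₁ sin φ₂ ) = atan2(-0.483461, -0.301644) = -2.128623 rad = -121.9611°.
λ₂ = -152.8752° + -121.9611° = -274.8363°, normalized to (−180°, 180°] → 85.1637°.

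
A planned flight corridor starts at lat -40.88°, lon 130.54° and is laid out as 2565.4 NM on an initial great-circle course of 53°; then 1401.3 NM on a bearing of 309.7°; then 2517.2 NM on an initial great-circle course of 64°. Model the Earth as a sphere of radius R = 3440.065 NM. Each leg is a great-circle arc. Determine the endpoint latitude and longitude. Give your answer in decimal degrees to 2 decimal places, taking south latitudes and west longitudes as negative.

Apply the spherical direct solution leg by leg, carrying full precision between legs.
Leg 1: from (-40.88°, 130.54°), δ = 2565.4/3440.065 = 0.745742 rad, θ = 53° → φ = -9.91°, λ = 163.91°.
Leg 2: from (-9.91°, 163.91°), δ = 1401.3/3440.065 = 0.407347 rad, θ = 309.7° → φ = 5.24°, λ = 146.09°.
Leg 3: from (5.24°, 146.09°), δ = 2517.2/3440.065 = 0.731730 rad, θ = 64° → φ = 21.08°, λ = -173.85°.

latitude 21.08°, longitude -173.85°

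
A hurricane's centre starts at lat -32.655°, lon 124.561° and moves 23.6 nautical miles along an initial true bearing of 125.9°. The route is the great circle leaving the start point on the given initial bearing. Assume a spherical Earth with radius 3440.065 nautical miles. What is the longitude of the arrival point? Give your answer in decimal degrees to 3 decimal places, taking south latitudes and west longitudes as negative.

longitude 124.940°

Angular distance δ = d/R = 23.6 / 3440.065 = 0.006860 rad.
With φ₁ = -32.655° = -0.569937 rad and θ = 125.9° = 2.197370 rad:
Applying the spherical law of cosines for sides, sin φ₂ = sin φ₁ cos δ + cos φ₁ sin δ cos θ = -0.542953, so φ₂ = -32.885°.
For the longitude increment, Δλ = atan2( sin θ sin δ cos φ₁, cos δ − sin φ₁ sin φ₂ ) = atan2(0.004679, 0.707010) = 0.379°.
λ₂ = λ₁ + Δλ = 124.940°.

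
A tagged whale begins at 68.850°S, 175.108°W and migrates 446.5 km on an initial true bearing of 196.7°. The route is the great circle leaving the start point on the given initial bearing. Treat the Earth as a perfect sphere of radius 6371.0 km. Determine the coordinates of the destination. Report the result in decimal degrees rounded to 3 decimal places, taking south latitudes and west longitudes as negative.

latitude -72.659°, longitude -178.979°

The arc subtends δ = 446.5/6371 = 0.070083 rad at the centre.
Start latitude φ₁ = -1.201659 rad; initial bearing θ = 3.433063 rad.
Destination latitude: φ₂ = arcsin( sin φ₁ cos δ + cos φ₁ sin δ cos θ ) = arcsin(-0.954550) = -72.659°.
For the longitude increment, Δλ = atan2( sin θ sin δ cos φ₁, cos δ − sin φ₁ sin φ₂ ) = atan2(-0.007260, 0.107295) = -3.871°.
λ₂ = -175.108° + -3.871° = -178.979°.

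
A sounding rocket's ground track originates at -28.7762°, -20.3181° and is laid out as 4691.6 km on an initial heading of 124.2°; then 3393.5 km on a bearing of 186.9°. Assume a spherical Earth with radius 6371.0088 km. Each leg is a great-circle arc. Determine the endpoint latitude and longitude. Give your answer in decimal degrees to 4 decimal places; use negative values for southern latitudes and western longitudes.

latitude -73.4100°, longitude 17.2501°

Apply the spherical direct solution leg by leg, carrying full precision between legs.
Leg 1: from (-28.7762°, -20.3181°), δ = 4691.6/6371.0088 = 0.736398 rad, θ = 124.2° → φ = -43.4362°, λ = 29.5876°.
Leg 2: from (-43.4362°, 29.5876°), δ = 3393.5/6371.0088 = 0.532647 rad, θ = 186.9° → φ = -73.4100°, λ = 17.2501°.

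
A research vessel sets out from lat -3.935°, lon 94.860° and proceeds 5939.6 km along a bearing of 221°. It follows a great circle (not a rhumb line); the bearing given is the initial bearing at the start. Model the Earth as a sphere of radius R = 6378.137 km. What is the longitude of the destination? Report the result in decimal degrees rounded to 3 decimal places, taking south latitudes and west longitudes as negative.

δ = 5939.6/6378.137 = 0.931244 rad (53.3563°).
Converting: φ₁ = -0.068679 rad, θ = 3.857178 rad.
Destination latitude: φ₂ = arcsin( sin φ₁ cos δ + cos φ₁ sin δ cos θ ) = arcsin(-0.645081) = -40.172°.
Δλ = atan2( sin θ sin δ cos φ₁ , cos δ − sin φ₁ sin φ₂ ) = atan2(-0.525156, 0.552568) = -0.759969 rad = -43.543°.
λ₂ = λ₁ + Δλ = 51.317°.

longitude 51.317°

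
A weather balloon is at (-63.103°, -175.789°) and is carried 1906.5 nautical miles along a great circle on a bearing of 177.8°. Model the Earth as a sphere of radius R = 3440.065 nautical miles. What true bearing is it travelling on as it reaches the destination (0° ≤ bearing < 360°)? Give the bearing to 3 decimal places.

final bearing 11.554°

The arc subtends δ = 1906.5/3440.065 = 0.554205 rad at the centre.
Converting: φ₁ = -1.101355 rad, θ = 3.103195 rad.
sin φ₂ = sin φ₁ cos δ + cos φ₁ sin δ cos θ = (-0.891821)(0.850319) + (0.452388)(0.526267)(-0.999263) = -0.996234
φ₂ = asin(-0.996234) = -1.483985 rad = -85.026°.
For the longitude increment, Δλ = atan2( sin θ sin δ cos φ₁, cos δ − sin φ₁ sin φ₂ ) = atan2(0.009139, -0.038144) = 166.526°.
λ₂ = -175.789° + 166.526° = -9.263°.
The forward bearing on arrival equals the back-azimuth from the destination plus 180°.
Back-azimuth from P₂ (-85.026°, -9.263°) to P₁ (-63.103°, -175.789°), with Δλ' = λ₁ − λ₂ = -166.526°: atan2( sin Δλ' cos φ₁ , cos φ₂ sin φ₁ − sin φ₂ cos φ₁ cos Δλ' ) = 191.554°.
Final bearing = (191.554° + 180°) mod 360° = 11.554°.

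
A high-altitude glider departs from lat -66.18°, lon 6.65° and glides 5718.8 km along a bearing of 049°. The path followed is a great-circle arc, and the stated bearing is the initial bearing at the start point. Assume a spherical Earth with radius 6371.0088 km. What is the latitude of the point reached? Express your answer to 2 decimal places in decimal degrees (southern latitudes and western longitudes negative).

δ = 5718.8/6371.0088 = 0.897629 rad (51.4303°).
Start latitude φ₁ = -1.155059 rad; initial bearing θ = 0.855211 rad.
Applying the spherical law of cosines for sides, sin φ₂ = sin φ₁ cos δ + cos φ₁ sin δ cos θ = -0.363200, so φ₂ = -21.30°.
Then Δλ = atan2(0.238308, 0.291204) = 0.685834 rad, from sin θ sin δ cos φ₁ over cos δ − sin φ₁ sin φ₂.
Hence λ₂ = 6.65° + 39.30° = 45.95°.

latitude -21.30°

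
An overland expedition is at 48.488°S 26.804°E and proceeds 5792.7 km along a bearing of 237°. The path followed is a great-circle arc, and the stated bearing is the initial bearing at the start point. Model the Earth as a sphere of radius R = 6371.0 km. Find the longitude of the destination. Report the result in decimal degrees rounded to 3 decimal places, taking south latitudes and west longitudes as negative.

δ = 5792.7/6371 = 0.909229 rad (52.0950°).
Converting: φ₁ = -0.846275 rad, θ = 4.136430 rad.
Applying the spherical law of cosines for sides, sin φ₂ = sin φ₁ cos δ + cos φ₁ sin δ cos θ = -0.744858, so φ₂ = -48.147°.
Then Δλ = atan2(-0.438584, 0.056592) = -1.442473 rad, from sin θ sin δ cos φ₁ over cos δ − sin φ₁ sin φ₂.
Hence λ₂ = 26.804° + -82.648° = -55.844°.

longitude -55.844°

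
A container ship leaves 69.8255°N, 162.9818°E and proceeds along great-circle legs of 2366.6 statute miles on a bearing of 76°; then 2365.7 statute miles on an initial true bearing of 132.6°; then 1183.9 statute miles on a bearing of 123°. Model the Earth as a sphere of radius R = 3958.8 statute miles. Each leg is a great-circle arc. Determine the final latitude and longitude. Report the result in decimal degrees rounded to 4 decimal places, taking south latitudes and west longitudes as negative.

latitude 17.5204°, longitude -80.1949°

Apply the spherical direct solution leg by leg, carrying full precision between legs.
Leg 1: from (69.8255°, 162.9818°), δ = 2366.6/3958.8 = 0.597807 rad, θ = 76° → φ = 55.3679°, λ = -123.0827°.
Leg 2: from (55.3679°, -123.0827°), δ = 2365.7/3958.8 = 0.597580 rad, θ = 132.6° → φ = 27.6320°, λ = -95.2120°.
Leg 3: from (27.6320°, -95.2120°), δ = 1183.9/3958.8 = 0.299055 rad, θ = 123° → φ = 17.5204°, λ = -80.1949°.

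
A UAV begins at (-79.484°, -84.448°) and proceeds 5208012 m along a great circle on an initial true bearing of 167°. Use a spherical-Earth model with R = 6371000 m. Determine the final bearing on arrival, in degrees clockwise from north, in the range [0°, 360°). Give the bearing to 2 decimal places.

final bearing 3.94°

δ = 5208012/6371000 = 0.817456 rad (46.8368°).
With φ₁ = -79.484° = -1.387258 rad and θ = 167° = 2.914700 rad:
Destination latitude: φ₂ = arcsin( sin φ₁ cos δ + cos φ₁ sin δ cos θ ) = arcsin(-0.802302) = -53.350°.
For the longitude increment, Δλ = atan2( sin θ sin δ cos φ₁, cos δ − sin φ₁ sin φ₂ ) = atan2(0.029946, -0.104747) = 164.045°.
λ₂ = λ₁ + Δλ = 79.597°.
The forward bearing on arrival equals the back-azimuth from the destination plus 180°.
Back-azimuth from P₂ (-53.35°, 79.60°) to P₁ (-79.48°, -84.45°), with Δλ' = λ₁ − λ₂ = -164.05°: atan2( sin Δλ' cos φ₁ , cos φ₂ sin φ₁ − sin φ₂ cos φ₁ cos Δλ' ) = 183.94°.
Final bearing = (183.94° + 180°) mod 360° = 3.94°.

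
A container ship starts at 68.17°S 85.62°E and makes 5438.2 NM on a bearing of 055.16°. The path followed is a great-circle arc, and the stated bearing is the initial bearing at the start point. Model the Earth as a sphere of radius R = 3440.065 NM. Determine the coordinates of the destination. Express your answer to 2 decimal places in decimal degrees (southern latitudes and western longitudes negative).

δ = 5438.2/3440.065 = 1.580842 rad (90.5756°).
Start latitude φ₁ = -1.189791 rad; initial bearing θ = 0.962724 rad.
Destination latitude: φ₂ = arcsin( sin φ₁ cos δ + cos φ₁ sin δ cos θ ) = arcsin(0.221750) = 12.81°.
For the longitude increment, Δλ = atan2( sin θ sin δ cos φ₁, cos δ − sin φ₁ sin φ₂ ) = atan2(0.305184, 0.195803) = 57.32°.
λ₂ = 85.62° + 57.32° = 142.94°.

latitude 12.81°, longitude 142.94°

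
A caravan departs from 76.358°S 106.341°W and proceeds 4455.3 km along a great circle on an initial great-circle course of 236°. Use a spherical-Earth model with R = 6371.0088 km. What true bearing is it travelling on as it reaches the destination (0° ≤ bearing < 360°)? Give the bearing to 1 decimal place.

final bearing 339.6°

Central angle δ = d/R = 0.699308 rad.
Start latitude φ₁ = -1.332699 rad; initial bearing θ = 4.118977 rad.
Destination latitude: φ₂ = arcsin( sin φ₁ cos δ + cos φ₁ sin δ cos θ ) = arcsin(-0.828592) = -55.954°.
Then Δλ = atan2(-0.125862, -0.039929) = -1.877998 rad, from sin θ sin δ cos φ₁ over cos δ − sin φ₁ sin φ₂.
λ₂ = -106.341° + -107.601° = -213.942°, normalized to (−180°, 180°] → 146.058°.
The forward bearing on arrival equals the back-azimuth from the destination plus 180°.
Back-azimuth from P₂ (-56.0°, 146.1°) to P₁ (-76.4°, -106.3°), with Δλ' = λ₁ − λ₂ = -252.4°: atan2( sin Δλ' cos φ₁ , cos φ₂ sin φ₁ − sin φ₂ cos φ₁ cos Δλ' ) = 159.6°.
Final bearing = (159.6° + 180°) mod 360° = 339.6°.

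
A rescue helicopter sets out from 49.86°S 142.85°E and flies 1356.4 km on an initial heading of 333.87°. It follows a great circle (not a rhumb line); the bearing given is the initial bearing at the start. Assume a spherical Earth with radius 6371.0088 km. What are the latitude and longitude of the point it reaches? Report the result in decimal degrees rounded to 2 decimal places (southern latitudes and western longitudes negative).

latitude -38.68°, longitude 136.00°

Central angle δ = d/R = 0.212902 rad.
Start latitude φ₁ = -0.870221 rad; initial bearing θ = 5.827131 rad.
Destination latitude: φ₂ = arcsin( sin φ₁ cos δ + cos φ₁ sin δ cos θ ) = arcsin(-0.624918) = -38.68°.
For the longitude increment, Δλ = atan2( sin θ sin δ cos φ₁, cos δ − sin φ₁ sin φ₂ ) = atan2(-0.059990, 0.499690) = -6.85°.
Hence λ₂ = 142.85° + -6.85° = 136.00°.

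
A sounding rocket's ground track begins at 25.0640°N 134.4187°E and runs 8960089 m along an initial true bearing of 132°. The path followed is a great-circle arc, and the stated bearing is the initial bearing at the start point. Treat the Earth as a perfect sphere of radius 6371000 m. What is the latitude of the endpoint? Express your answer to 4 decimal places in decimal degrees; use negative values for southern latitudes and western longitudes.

latitude -31.9118°

δ = 8960089/6371000 = 1.406387 rad (80.5800°).
Start latitude φ₁ = 0.437449 rad; initial bearing θ = 2.303835 rad.
Applying the spherical law of cosines for sides, sin φ₂ = sin φ₁ cos δ + cos φ₁ sin δ cos θ = -0.528613, so φ₂ = -31.9118°.
Then Δλ = atan2(0.664089, 0.387607) = 1.042473 rad, from sin θ sin δ cos φ₁ over cos δ − sin φ₁ sin φ₂.
λ₂ = 134.4187° + 59.7293° = 194.1480°, normalized to (−180°, 180°] → -165.8520°.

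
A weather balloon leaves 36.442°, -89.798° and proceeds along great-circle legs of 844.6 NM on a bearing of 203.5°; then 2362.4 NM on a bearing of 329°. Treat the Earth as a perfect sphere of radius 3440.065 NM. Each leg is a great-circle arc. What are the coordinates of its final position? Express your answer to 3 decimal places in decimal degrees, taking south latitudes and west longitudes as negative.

Apply the spherical direct solution leg by leg, carrying full precision between legs.
Leg 1: from (36.442°, -89.798°), δ = 844.6/3440.065 = 0.245519 rad, θ = 203.5° → φ = 23.383°, λ = -95.859°.
Leg 2: from (23.383°, -95.859°), δ = 2362.4/3440.065 = 0.686731 rad, θ = 329° → φ = 53.682°, λ = -129.318°.

latitude 53.682°, longitude -129.318°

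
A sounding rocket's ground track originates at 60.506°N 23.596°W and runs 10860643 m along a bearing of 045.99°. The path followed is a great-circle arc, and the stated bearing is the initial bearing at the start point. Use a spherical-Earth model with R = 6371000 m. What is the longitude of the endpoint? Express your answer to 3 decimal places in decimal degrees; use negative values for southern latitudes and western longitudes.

longitude 109.420°

Central angle δ = d/R = 1.704700 rad.
With φ₁ = 60.506° = 1.056029 rad and θ = 45.99° = 0.802677 rad:
Destination latitude: φ₂ = arcsin( sin φ₁ cos δ + cos φ₁ sin δ cos θ ) = arcsin(0.222800) = 12.874°.
Then Δλ = atan2(0.350925, -0.327430) = 2.321574 rad, from sin θ sin δ cos φ₁ over cos δ − sin φ₁ sin φ₂.
λ₂ = -23.596° + 133.016° = 109.420°.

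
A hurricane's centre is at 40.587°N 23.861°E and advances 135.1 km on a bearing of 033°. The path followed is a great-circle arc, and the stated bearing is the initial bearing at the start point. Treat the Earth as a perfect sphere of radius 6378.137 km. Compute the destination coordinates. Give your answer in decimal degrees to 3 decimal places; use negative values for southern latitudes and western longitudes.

latitude 41.601°, longitude 24.745°

The arc subtends δ = 135.1/6378.137 = 0.021182 rad at the centre.
With φ₁ = 40.587° = 0.708377 rad and θ = 33° = 0.575959 rad:
Applying the spherical law of cosines for sides, sin φ₂ = sin φ₁ cos δ + cos φ₁ sin δ cos θ = 0.663946, so φ₂ = 41.601°.
For the longitude increment, Δλ = atan2( sin θ sin δ cos φ₁, cos δ − sin φ₁ sin φ₂ ) = atan2(0.008760, 0.567811) = 0.884°.
Hence λ₂ = 23.861° + 0.884° = 24.745°.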